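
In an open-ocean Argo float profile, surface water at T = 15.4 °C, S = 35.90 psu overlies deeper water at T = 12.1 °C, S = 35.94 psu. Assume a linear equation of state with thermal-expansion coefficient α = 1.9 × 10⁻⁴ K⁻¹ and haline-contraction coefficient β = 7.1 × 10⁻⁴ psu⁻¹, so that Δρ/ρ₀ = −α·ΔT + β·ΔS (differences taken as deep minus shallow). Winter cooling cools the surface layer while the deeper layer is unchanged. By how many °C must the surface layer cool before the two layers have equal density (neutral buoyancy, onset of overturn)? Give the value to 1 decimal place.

3.4 °C

Neutral buoyancy requires Δρ = 0, i.e. −α(T_deep − T_surf′) + β(S_deep − S_surf) = 0.
T_surf′ = T_deep − (β/α)·ΔS = 12.1 − (7.1 × 10⁻⁴/1.9 × 10⁻⁴)·(+0.04) = 11.951 °C.
Cooling required: 15.4 − (11.951) = 3.449 °C.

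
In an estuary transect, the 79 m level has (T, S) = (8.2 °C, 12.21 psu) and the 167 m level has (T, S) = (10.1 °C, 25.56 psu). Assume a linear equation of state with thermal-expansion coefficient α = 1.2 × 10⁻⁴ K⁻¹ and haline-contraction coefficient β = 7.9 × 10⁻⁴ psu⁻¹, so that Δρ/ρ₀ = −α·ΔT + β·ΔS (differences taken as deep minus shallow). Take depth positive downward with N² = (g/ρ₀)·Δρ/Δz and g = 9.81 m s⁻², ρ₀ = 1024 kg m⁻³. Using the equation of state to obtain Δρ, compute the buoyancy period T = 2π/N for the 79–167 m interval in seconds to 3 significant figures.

185 s

ΔT = +1.9 K, ΔS = +13.35 psu (deep − shallow).
Δρ/ρ₀ = −αΔT + βΔS = -2.28 × 10⁻⁴ + 0.0105465 = 0.0103185, so Δρ ≈ 10.57 kg m⁻³.
N² = (g/ρ₀)·Δρ/Δz = g·(Δρ/ρ₀)/Δz = 9.81 × 0.0103185 / 88 = 1.1503 × 10⁻³ s⁻².
N = √(1.1503 × 10⁻³) = 0.033916 rad s⁻¹ → T = 2π/N = 185.26 s ≈ 185 s.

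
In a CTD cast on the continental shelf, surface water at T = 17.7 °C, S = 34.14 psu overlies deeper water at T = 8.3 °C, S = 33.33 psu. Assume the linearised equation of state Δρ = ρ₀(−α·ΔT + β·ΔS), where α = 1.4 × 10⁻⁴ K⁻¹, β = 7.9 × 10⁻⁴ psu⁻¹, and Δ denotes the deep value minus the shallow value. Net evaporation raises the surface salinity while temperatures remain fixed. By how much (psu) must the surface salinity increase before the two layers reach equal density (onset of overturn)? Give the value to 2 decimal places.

Neutral buoyancy requires −α(T_deep − T_surf) + β(S_deep − S_surf′) = 0.
S_surf′ = S_deep − (α/β)·ΔT = 33.33 − (1.4 × 10⁻⁴/7.9 × 10⁻⁴)·(-9.4) = 34.9958 psu.
Increase required: 34.9958 − 34.14 = 0.8558 psu.

0.86 psu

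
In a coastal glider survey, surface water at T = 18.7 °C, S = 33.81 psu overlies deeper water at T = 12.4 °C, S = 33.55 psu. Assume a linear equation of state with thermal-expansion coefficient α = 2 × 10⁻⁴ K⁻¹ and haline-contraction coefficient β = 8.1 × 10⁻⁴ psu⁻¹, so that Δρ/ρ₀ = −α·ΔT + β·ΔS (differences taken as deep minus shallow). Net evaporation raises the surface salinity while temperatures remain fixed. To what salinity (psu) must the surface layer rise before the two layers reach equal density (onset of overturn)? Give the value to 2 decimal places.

Neutral buoyancy requires −α(T_deep − T_surf) + β(S_deep − S_surf′) = 0.
S_surf′ = S_deep − (α/β)·ΔT = 33.55 − (2 × 10⁻⁴/8.1 × 10⁻⁴)·(-6.3) = 35.1056 psu.
Increase required: 35.1056 − 33.81 = 1.2956 psu.

35.11 psu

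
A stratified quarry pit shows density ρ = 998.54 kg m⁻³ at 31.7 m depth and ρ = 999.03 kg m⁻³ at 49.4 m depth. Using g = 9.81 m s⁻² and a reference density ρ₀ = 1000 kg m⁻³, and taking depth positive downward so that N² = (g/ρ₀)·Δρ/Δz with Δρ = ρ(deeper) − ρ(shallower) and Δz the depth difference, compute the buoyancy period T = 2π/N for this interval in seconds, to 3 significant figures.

381 s

Δρ = 999.03 − 998.54 = 0.49 kg m⁻³ over Δz = 49.4 − 31.7 = 17.7 m.
N² = (9.81/1000) × (0.49/17.7) = 2.7158 × 10⁻⁴ s⁻².
N = √(2.7158 × 10⁻⁴) = 0.016480 rad s⁻¹, so T = 2π/N = 381.26 s ≈ 381 s.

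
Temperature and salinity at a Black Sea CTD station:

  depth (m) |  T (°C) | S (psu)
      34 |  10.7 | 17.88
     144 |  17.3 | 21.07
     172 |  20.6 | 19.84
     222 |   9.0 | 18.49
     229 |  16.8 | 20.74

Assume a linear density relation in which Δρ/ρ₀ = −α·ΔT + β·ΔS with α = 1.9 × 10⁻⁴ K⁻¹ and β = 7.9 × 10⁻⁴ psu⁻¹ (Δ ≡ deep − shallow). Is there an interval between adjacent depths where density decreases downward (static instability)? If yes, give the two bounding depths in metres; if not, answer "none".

144–172 m

Evaluate Δρ/ρ₀ = −αΔT + βΔS across each adjacent pair:
  34–144 m: −αΔT+βΔS = −(1.9 × 10⁻⁴)(+6.6)+(7.9 × 10⁻⁴)(+3.19) = 1.3 × 10⁻³ → stable
  144–172 m: −αΔT+βΔS = −(1.9 × 10⁻⁴)(+3.3)+(7.9 × 10⁻⁴)(-1.23) = -1.6 × 10⁻³ → UNSTABLE
  172–222 m: −αΔT+βΔS = −(1.9 × 10⁻⁴)(-11.6)+(7.9 × 10⁻⁴)(-1.35) = 1.1 × 10⁻³ → stable
  222–229 m: −αΔT+βΔS = −(1.9 × 10⁻⁴)(+7.8)+(7.9 × 10⁻⁴)(+2.25) = 3.0 × 10⁻⁴ → stable
The 144–172 m interval has Δρ < 0: lighter water underlies denser water.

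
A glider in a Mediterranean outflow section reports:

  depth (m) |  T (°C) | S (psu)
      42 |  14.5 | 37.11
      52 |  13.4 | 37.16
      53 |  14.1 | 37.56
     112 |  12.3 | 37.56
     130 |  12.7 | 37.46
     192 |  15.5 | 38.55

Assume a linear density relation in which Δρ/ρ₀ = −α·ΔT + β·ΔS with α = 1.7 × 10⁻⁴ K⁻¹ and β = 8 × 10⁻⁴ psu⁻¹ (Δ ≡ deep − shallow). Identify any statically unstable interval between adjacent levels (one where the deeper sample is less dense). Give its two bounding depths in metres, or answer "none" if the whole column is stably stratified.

Evaluate Δρ/ρ₀ = −αΔT + βΔS across each adjacent pair:
  42–52 m: −αΔT+βΔS = −(1.7 × 10⁻⁴)(-1.1)+(8 × 10⁻⁴)(+0.05) = 2.3 × 10⁻⁴ → stable
  52–53 m: −αΔT+βΔS = −(1.7 × 10⁻⁴)(+0.7)+(8 × 10⁻⁴)(+0.40) = 2.0 × 10⁻⁴ → stable
  53–112 m: −αΔT+βΔS = −(1.7 × 10⁻⁴)(-1.8)+(8 × 10⁻⁴)(+0.00) = 3.1 × 10⁻⁴ → stable
  112–130 m: −αΔT+βΔS = −(1.7 × 10⁻⁴)(+0.4)+(8 × 10⁻⁴)(-0.10) = -1.5 × 10⁻⁴ → UNSTABLE
  130–192 m: −αΔT+βΔS = −(1.7 × 10⁻⁴)(+2.8)+(8 × 10⁻⁴)(+1.09) = 4.0 × 10⁻⁴ → stable
The 112–130 m interval has Δρ < 0: lighter water underlies denser water.

112–130 m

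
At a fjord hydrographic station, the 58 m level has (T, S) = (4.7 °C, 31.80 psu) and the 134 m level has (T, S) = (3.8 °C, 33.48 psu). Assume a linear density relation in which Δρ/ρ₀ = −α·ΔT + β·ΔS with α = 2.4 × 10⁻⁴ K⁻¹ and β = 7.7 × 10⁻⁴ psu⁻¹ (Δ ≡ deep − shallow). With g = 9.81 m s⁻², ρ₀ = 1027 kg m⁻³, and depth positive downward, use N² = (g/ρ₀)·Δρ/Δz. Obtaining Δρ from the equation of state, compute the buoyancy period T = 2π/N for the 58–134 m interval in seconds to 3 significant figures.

ΔT = -0.9 K, ΔS = +1.68 psu (deep − shallow).
Δρ/ρ₀ = −αΔT + βΔS = 2.16 × 10⁻⁴ + 1.2936 × 10⁻³ = 1.5096 × 10⁻³, so Δρ ≈ 1.550 kg m⁻³.
N² = (g/ρ₀)·Δρ/Δz = g·(Δρ/ρ₀)/Δz = 9.81 × 1.5096 × 10⁻³ / 76 = 1.9486 × 10⁻⁴ s⁻².
N = √(1.9486 × 10⁻⁴) = 0.013959 rad s⁻¹ → T = 2π/N = 450.12 s ≈ 450 s.

450 s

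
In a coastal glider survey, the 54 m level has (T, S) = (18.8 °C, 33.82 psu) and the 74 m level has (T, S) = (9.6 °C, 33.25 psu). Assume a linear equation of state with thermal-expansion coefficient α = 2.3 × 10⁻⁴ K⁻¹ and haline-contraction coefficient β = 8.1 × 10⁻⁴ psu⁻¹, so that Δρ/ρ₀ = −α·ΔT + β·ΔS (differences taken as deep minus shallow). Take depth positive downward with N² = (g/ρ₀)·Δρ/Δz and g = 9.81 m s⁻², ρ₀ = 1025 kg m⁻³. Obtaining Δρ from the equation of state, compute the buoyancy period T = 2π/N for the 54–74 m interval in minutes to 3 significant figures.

3.68 min

ΔT = -9.2 K, ΔS = -0.57 psu (deep − shallow).
Δρ/ρ₀ = −αΔT + βΔS = 2.116 × 10⁻³ − 4.617 × 10⁻⁴ = 1.6543 × 10⁻³, so Δρ ≈ 1.696 kg m⁻³.
N² = (g/ρ₀)·Δρ/Δz = g·(Δρ/ρ₀)/Δz = 9.81 × 1.6543 × 10⁻³ / 20 = 8.1143 × 10⁻⁴ s⁻².
N = √(8.1143 × 10⁻⁴) = 0.028486 rad s⁻¹ → T = 2π/N = 220.57 s = 3.6762 min ≈ 3.68 min.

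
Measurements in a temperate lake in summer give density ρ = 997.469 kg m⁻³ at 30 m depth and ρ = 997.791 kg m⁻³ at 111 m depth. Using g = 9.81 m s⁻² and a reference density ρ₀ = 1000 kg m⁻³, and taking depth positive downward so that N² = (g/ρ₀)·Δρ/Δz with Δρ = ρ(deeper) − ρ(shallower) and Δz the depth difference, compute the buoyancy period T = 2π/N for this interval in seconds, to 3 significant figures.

1.01 × 10³ s

Δρ = 997.791 − 997.469 = 0.322 kg m⁻³ over Δz = 111 − 30 = 81 m.
N² = (9.81/1000) × (0.322/81) = 3.8998 × 10⁻⁵ s⁻².
N = √(3.8998 × 10⁻⁵) = 6.2448 × 10⁻³ rad s⁻¹, so T = 2π/N = 1.0061 × 10³ s ≈ 1.01 × 10³ s.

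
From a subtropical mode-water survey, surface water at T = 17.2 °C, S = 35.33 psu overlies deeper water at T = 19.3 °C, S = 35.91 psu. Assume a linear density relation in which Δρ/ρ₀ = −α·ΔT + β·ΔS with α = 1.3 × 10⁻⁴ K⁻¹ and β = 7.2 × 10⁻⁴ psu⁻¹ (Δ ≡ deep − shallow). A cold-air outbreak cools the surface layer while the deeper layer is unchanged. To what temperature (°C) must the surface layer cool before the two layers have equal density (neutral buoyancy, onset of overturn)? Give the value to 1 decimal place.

Neutral buoyancy requires Δρ = 0, i.e. −α(T_deep − T_surf′) + β(S_deep − S_surf) = 0.
T_surf′ = T_deep − (β/α)·ΔS = 19.3 − (7.2 × 10⁻⁴/1.3 × 10⁻⁴)·(+0.58) = 16.088 °C.
Cooling required: 17.2 − (16.088) = 1.112 °C.

16.1 °C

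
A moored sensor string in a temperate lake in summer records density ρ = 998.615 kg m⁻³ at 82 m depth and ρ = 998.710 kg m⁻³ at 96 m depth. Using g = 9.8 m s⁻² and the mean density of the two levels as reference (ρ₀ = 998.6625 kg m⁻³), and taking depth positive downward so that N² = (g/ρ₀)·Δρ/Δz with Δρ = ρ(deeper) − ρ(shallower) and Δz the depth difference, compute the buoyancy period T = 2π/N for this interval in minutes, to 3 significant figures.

12.8 min

Δρ = 998.710 − 998.615 = 0.095 kg m⁻³ over Δz = 96 − 82 = 14 m.
N² = (9.8/998.6625) × (0.095/14) = 6.6589 × 10⁻⁵ s⁻².
N = √(6.6589 × 10⁻⁵) = 8.1602 × 10⁻³ rad s⁻¹, so T = 2π/N = 769.98 s = 12.833 min ≈ 12.8 min.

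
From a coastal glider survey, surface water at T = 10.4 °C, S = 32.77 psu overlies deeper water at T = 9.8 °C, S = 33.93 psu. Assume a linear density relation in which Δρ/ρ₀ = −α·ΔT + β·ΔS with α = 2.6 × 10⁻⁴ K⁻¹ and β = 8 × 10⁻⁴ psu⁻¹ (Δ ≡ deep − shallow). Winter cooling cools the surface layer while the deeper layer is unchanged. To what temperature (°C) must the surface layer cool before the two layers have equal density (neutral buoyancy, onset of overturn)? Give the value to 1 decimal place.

Neutral buoyancy requires Δρ = 0, i.e. −α(T_deep − T_surf′) + β(S_deep − S_surf) = 0.
T_surf′ = T_deep − (β/α)·ΔS = 9.8 − (8 × 10⁻⁴/2.6 × 10⁻⁴)·(+1.16) = 6.231 °C.
Cooling required: 10.4 − (6.231) = 4.169 °C.

6.2 °C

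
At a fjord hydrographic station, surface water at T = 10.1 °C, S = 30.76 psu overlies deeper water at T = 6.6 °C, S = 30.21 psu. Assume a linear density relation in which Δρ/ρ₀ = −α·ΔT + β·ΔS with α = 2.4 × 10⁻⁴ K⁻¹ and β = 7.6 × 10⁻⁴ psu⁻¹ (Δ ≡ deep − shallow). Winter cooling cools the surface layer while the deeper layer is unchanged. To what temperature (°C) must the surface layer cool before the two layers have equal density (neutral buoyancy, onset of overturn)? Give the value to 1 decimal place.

8.3 °C

Neutral buoyancy requires Δρ = 0, i.e. −α(T_deep − T_surf′) + β(S_deep − S_surf) = 0.
T_surf′ = T_deep − (β/α)·ΔS = 6.6 − (7.6 × 10⁻⁴/2.4 × 10⁻⁴)·(-0.55) = 8.342 °C.
Cooling required: 10.1 − (8.342) = 1.758 °C.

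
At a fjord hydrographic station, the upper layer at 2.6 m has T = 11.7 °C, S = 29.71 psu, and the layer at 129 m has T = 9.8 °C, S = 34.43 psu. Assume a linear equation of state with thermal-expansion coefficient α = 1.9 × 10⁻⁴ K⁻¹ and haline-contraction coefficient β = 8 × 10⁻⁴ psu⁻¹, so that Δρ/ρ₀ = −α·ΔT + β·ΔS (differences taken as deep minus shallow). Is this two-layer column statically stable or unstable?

ΔT = 9.8 − 11.7 = -1.9 K and ΔS = 34.43 − 29.71 = +4.72 psu (deep − shallow).
−αΔT = 3.61 × 10⁻⁴; βΔS = 3.776 × 10⁻³; sum Δρ/ρ₀ = 4.137 × 10⁻³.
Δρ/ρ₀ > 0, so Δρ > 0: deeper water is denser → statically stable.

stable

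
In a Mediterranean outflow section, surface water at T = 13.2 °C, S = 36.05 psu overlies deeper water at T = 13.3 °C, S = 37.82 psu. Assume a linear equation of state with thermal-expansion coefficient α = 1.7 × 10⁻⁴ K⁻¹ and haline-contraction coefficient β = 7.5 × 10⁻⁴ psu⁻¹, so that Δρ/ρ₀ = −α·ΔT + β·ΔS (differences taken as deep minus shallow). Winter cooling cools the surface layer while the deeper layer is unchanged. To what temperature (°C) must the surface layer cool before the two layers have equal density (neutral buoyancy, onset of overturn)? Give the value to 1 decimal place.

5.5 °C

Neutral buoyancy requires Δρ = 0, i.e. −α(T_deep − T_surf′) + β(S_deep − S_surf) = 0.
T_surf′ = T_deep − (β/α)·ΔS = 13.3 − (7.5 × 10⁻⁴/1.7 × 10⁻⁴)·(+1.77) = 5.491 °C.
Cooling required: 13.2 − (5.491) = 7.709 °C.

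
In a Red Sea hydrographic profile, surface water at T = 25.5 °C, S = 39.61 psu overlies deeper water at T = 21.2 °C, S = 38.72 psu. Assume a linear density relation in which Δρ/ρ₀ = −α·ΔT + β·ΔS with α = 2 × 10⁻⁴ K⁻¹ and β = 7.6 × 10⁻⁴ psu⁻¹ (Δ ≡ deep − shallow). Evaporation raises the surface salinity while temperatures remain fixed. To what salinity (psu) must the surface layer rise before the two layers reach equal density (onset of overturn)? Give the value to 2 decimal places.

39.85 psu

Neutral buoyancy requires −α(T_deep − T_surf) + β(S_deep − S_surf′) = 0.
S_surf′ = S_deep − (α/β)·ΔT = 38.72 − (2 × 10⁻⁴/7.6 × 10⁻⁴)·(-4.3) = 39.8516 psu.
Increase required: 39.8516 − 39.61 = 0.2416 psu.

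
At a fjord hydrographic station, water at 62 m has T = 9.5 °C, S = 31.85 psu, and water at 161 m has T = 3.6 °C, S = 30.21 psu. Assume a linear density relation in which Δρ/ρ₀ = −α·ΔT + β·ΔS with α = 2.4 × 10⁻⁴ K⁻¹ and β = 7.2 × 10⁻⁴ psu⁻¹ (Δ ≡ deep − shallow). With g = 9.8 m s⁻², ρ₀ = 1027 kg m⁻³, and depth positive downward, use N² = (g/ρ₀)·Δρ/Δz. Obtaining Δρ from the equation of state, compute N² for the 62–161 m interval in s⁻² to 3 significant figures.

ΔT = -5.9 K, ΔS = -1.64 psu (deep − shallow).
Δρ/ρ₀ = −αΔT + βΔS = 1.416 × 10⁻³ − 1.1808 × 10⁻³ = 2.352 × 10⁻⁴, so Δρ ≈ 0.2416 kg m⁻³.
N² = (g/ρ₀)·Δρ/Δz = g·(Δρ/ρ₀)/Δz = 9.8 × 2.352 × 10⁻⁴ / 99 = 2.3282 × 10⁻⁵ s⁻² ≈ 2.33 × 10⁻⁵ s⁻².

2.33 × 10⁻⁵ s⁻²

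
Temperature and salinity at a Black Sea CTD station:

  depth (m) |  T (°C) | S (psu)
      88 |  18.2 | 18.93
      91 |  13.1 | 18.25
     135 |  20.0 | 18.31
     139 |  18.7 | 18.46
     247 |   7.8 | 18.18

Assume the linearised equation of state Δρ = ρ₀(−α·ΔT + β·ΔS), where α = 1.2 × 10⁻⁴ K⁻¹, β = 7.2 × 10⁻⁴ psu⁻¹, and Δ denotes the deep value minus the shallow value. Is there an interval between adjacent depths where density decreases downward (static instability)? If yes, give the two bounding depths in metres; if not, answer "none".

91–135 m

Evaluate Δρ/ρ₀ = −αΔT + βΔS across each adjacent pair:
  88–91 m: −αΔT+βΔS = −(1.2 × 10⁻⁴)(-5.1)+(7.2 × 10⁻⁴)(-0.68) = 1.2 × 10⁻⁴ → stable
  91–135 m: −αΔT+βΔS = −(1.2 × 10⁻⁴)(+6.9)+(7.2 × 10⁻⁴)(+0.06) = -7.8 × 10⁻⁴ → UNSTABLE
  135–139 m: −αΔT+βΔS = −(1.2 × 10⁻⁴)(-1.3)+(7.2 × 10⁻⁴)(+0.15) = 2.6 × 10⁻⁴ → stable
  139–247 m: −αΔT+βΔS = −(1.2 × 10⁻⁴)(-10.9)+(7.2 × 10⁻⁴)(-0.28) = 1.1 × 10⁻³ → stable
The 91–135 m interval has Δρ < 0: lighter water underlies denser water.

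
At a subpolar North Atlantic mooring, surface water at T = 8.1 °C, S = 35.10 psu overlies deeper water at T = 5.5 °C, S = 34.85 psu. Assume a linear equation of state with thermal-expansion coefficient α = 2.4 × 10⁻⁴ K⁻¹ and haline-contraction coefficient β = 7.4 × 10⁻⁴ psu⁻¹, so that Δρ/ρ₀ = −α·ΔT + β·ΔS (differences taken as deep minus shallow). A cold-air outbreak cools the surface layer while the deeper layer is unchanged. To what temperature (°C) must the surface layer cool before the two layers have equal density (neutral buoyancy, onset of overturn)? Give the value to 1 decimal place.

6.3 °C

Neutral buoyancy requires Δρ = 0, i.e. −α(T_deep − T_surf′) + β(S_deep − S_surf) = 0.
T_surf′ = T_deep − (β/α)·ΔS = 5.5 − (7.4 × 10⁻⁴/2.4 × 10⁻⁴)·(-0.25) = 6.271 °C.
Cooling required: 8.1 − (6.271) = 1.829 °C.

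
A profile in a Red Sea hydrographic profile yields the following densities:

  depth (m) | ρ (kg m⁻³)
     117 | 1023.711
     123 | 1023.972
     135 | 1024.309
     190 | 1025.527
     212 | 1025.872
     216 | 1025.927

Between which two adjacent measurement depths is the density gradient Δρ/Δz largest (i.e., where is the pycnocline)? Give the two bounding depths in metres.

117–123 m

Compute the density gradient over each adjacent pair:
  117–123 m: Δρ/Δz = 0.261/6 = 0.044 kg m⁻⁴
  123–135 m: Δρ/Δz = 0.337/12 = 0.028 kg m⁻⁴
  135–190 m: Δρ/Δz = 1.218/55 = 0.022 kg m⁻⁴
  190–212 m: Δρ/Δz = 0.345/22 = 0.016 kg m⁻⁴
  212–216 m: Δρ/Δz = 0.055/4 = 0.014 kg m⁻⁴
The largest gradient is in the 117–123 m interval — the pycnocline.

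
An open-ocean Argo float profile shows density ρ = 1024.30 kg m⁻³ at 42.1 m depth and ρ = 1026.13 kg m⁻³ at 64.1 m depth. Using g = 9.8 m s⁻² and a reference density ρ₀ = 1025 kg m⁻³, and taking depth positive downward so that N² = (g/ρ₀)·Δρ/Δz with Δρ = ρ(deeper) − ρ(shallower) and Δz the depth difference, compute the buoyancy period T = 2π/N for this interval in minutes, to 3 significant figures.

Δρ = 1026.13 − 1024.30 = 1.83 kg m⁻³ over Δz = 64.1 − 42.1 = 22 m.
N² = (9.8/1025) × (1.83/22) = 7.9530 × 10⁻⁴ s⁻².
N = √(7.9530 × 10⁻⁴) = 0.028201 rad s⁻¹, so T = 2π/N = 222.80 s = 3.7133 min ≈ 3.71 min.
Since Δρ > 0 the layer is stably stratified.

3.71 min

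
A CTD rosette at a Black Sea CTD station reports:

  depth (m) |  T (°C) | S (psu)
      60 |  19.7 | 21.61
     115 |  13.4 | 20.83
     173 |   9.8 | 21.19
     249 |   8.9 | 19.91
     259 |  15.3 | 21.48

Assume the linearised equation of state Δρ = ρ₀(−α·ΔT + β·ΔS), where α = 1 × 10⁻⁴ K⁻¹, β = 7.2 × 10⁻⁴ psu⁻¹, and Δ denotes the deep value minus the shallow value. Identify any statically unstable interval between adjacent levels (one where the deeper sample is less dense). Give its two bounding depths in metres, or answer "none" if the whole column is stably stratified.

Evaluate Δρ/ρ₀ = −αΔT + βΔS across each adjacent pair:
  60–115 m: −αΔT+βΔS = −(1 × 10⁻⁴)(-6.3)+(7.2 × 10⁻⁴)(-0.78) = 6.8 × 10⁻⁵ → stable
  115–173 m: −αΔT+βΔS = −(1 × 10⁻⁴)(-3.6)+(7.2 × 10⁻⁴)(+0.36) = 6.2 × 10⁻⁴ → stable
  173–249 m: −αΔT+βΔS = −(1 × 10⁻⁴)(-0.9)+(7.2 × 10⁻⁴)(-1.28) = -8.3 × 10⁻⁴ → UNSTABLE
  249–259 m: −αΔT+βΔS = −(1 × 10⁻⁴)(+6.4)+(7.2 × 10⁻⁴)(+1.57) = 4.9 × 10⁻⁴ → stable
The 173–249 m interval has Δρ < 0: lighter water underlies denser water.

173–249 m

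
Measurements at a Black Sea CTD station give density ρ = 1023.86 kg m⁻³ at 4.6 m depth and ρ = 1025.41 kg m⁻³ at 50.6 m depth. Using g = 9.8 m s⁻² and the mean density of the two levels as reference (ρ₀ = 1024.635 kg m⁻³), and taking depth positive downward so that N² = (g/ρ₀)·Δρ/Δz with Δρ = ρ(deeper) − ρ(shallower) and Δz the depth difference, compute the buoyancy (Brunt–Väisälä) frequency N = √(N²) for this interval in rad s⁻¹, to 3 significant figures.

0.0180 rad s⁻¹

Δρ = 1025.41 − 1023.86 = 1.55 kg m⁻³ over Δz = 50.6 − 4.6 = 46 m.
N² = (9.8/1024.635) × (1.55/46) = 3.2228 × 10⁻⁴ s⁻².
N = √(3.2228 × 10⁻⁴) = 0.017952 rad s⁻¹ ≈ 0.0180 rad s⁻¹.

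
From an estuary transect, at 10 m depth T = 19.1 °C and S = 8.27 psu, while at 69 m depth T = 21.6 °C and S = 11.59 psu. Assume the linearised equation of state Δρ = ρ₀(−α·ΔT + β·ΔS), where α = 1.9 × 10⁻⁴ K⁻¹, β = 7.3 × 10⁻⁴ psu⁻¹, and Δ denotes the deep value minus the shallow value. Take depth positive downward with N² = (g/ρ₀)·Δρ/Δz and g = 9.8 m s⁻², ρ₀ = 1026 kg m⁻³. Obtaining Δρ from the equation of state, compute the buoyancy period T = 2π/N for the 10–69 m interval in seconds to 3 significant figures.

ΔT = +2.5 K, ΔS = +3.32 psu (deep − shallow).
Δρ/ρ₀ = −αΔT + βΔS = -4.75 × 10⁻⁴ + 2.4236 × 10⁻³ = 1.9486 × 10⁻³, so Δρ ≈ 1.999 kg m⁻³.
N² = (g/ρ₀)·Δρ/Δz = g·(Δρ/ρ₀)/Δz = 9.8 × 1.9486 × 10⁻³ / 59 = 3.2367 × 10⁻⁴ s⁻².
N = √(3.2367 × 10⁻⁴) = 0.017991 rad s⁻¹ → T = 2π/N = 349.24 s ≈ 349 s.

349 s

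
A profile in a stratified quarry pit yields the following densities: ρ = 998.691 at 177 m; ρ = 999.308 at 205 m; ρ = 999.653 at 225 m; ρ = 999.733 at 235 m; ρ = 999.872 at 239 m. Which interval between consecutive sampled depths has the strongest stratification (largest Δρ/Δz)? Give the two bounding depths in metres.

Compute the density gradient over each adjacent pair:
  177–205 m: Δρ/Δz = 0.617/28 = 0.022 kg m⁻⁴
  205–225 m: Δρ/Δz = 0.345/20 = 0.017 kg m⁻⁴
  225–235 m: Δρ/Δz = 0.080/10 = 8.0 × 10⁻³ kg m⁻⁴
  235–239 m: Δρ/Δz = 0.139/4 = 0.035 kg m⁻⁴
The largest gradient is in the 235–239 m interval — the pycnocline.

235–239 m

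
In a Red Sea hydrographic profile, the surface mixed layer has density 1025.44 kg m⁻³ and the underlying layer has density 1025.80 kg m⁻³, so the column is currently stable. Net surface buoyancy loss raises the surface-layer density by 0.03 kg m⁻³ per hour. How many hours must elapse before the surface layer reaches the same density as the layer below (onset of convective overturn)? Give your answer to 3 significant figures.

12.0 hours

Density deficit of the surface layer: 1025.80 − 1025.44 = 0.36 kg m⁻³.
Required change = 0.36 / 0.03 = 12.0 hours.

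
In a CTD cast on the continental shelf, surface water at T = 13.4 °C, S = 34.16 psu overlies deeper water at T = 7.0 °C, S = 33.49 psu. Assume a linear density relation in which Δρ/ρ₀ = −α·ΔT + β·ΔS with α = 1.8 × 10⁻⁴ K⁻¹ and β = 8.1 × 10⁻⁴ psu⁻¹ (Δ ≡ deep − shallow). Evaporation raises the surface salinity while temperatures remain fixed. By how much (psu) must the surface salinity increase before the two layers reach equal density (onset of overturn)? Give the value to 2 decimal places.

0.75 psu

Neutral buoyancy requires −α(T_deep − T_surf) + β(S_deep − S_surf′) = 0.
S_surf′ = S_deep − (α/β)·ΔT = 33.49 − (1.8 × 10⁻⁴/8.1 × 10⁻⁴)·(-6.4) = 34.9122 psu.
Increase required: 34.9122 − 34.16 = 0.7522 psu.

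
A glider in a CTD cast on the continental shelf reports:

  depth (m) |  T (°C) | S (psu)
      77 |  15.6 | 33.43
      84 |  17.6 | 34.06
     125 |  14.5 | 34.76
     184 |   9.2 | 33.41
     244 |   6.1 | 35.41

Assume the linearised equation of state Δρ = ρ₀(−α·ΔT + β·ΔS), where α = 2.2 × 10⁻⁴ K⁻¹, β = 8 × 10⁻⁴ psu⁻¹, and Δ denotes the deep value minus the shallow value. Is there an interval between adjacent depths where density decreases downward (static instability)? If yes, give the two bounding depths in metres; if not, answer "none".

none

Evaluate Δρ/ρ₀ = −αΔT + βΔS across each adjacent pair:
  77–84 m: −αΔT+βΔS = −(2.2 × 10⁻⁴)(+2.0)+(8 × 10⁻⁴)(+0.63) = 6.4 × 10⁻⁵ → stable
  84–125 m: −αΔT+βΔS = −(2.2 × 10⁻⁴)(-3.1)+(8 × 10⁻⁴)(+0.70) = 1.2 × 10⁻³ → stable
  125–184 m: −αΔT+βΔS = −(2.2 × 10⁻⁴)(-5.3)+(8 × 10⁻⁴)(-1.35) = 8.6 × 10⁻⁵ → stable
  184–244 m: −αΔT+βΔS = −(2.2 × 10⁻⁴)(-3.1)+(8 × 10⁻⁴)(+2.00) = 2.3 × 10⁻³ → stable
Every interval has Δρ > 0: the column is stably stratified throughout.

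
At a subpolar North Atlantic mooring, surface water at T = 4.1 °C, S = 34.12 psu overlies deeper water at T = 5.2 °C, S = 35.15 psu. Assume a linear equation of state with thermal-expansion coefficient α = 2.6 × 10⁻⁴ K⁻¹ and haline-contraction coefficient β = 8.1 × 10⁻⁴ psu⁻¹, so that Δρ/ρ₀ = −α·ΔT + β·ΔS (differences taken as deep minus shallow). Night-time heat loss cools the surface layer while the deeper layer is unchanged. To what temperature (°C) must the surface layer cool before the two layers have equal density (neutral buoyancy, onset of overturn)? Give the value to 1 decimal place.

2.0 °C

Neutral buoyancy requires Δρ = 0, i.e. −α(T_deep − T_surf′) + β(S_deep − S_surf) = 0.
T_surf′ = T_deep − (β/α)·ΔS = 5.2 − (8.1 × 10⁻⁴/2.6 × 10⁻⁴)·(+1.03) = 1.991 °C.
Cooling required: 4.1 − (1.991) = 2.109 °C.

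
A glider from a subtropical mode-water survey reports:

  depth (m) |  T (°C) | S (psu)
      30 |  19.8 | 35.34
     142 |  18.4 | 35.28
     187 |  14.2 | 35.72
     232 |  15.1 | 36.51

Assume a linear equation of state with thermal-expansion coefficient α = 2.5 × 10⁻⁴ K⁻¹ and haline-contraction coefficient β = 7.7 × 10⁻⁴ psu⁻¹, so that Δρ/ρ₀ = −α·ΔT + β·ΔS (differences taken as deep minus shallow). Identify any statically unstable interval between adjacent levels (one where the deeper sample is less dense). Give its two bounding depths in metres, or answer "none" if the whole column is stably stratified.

Evaluate Δρ/ρ₀ = −αΔT + βΔS across each adjacent pair:
  30–142 m: −αΔT+βΔS = −(2.5 × 10⁻⁴)(-1.4)+(7.7 × 10⁻⁴)(-0.06) = 3.0 × 10⁻⁴ → stable
  142–187 m: −αΔT+βΔS = −(2.5 × 10⁻⁴)(-4.2)+(7.7 × 10⁻⁴)(+0.44) = 1.4 × 10⁻³ → stable
  187–232 m: −αΔT+βΔS = −(2.5 × 10⁻⁴)(+0.9)+(7.7 × 10⁻⁴)(+0.79) = 3.8 × 10⁻⁴ → stable
Every interval has Δρ > 0: the column is stably stratified throughout.

none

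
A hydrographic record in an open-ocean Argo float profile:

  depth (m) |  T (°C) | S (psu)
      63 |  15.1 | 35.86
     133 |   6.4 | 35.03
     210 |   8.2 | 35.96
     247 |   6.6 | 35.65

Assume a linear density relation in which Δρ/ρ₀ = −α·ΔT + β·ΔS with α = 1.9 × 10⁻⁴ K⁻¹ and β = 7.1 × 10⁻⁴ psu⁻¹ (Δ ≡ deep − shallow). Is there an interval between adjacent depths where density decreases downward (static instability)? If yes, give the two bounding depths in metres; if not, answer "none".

none

Evaluate Δρ/ρ₀ = −αΔT + βΔS across each adjacent pair:
  63–133 m: −αΔT+βΔS = −(1.9 × 10⁻⁴)(-8.7)+(7.1 × 10⁻⁴)(-0.83) = 1.1 × 10⁻³ → stable
  133–210 m: −αΔT+βΔS = −(1.9 × 10⁻⁴)(+1.8)+(7.1 × 10⁻⁴)(+0.93) = 3.2 × 10⁻⁴ → stable
  210–247 m: −αΔT+βΔS = −(1.9 × 10⁻⁴)(-1.6)+(7.1 × 10⁻⁴)(-0.31) = 8.4 × 10⁻⁵ → stable
Every interval has Δρ > 0: the column is stably stratified throughout.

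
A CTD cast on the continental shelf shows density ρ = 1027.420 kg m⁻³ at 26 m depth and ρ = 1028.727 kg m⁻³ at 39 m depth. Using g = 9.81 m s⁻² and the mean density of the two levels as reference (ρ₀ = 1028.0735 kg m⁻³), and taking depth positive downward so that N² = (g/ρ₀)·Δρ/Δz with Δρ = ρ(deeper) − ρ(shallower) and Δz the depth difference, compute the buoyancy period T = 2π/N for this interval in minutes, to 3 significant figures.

Δρ = 1028.727 − 1027.420 = 1.307 kg m⁻³ over Δz = 39 − 26 = 13 m.
N² = (9.81/1028.0735) × (1.307/13) = 9.5935 × 10⁻⁴ s⁻².
N = √(9.5935 × 10⁻⁴) = 0.030973 rad s⁻¹, so T = 2π/N = 202.86 s = 3.3810 min ≈ 3.38 min.
A positive N² confirms static stability across the interval.

3.38 min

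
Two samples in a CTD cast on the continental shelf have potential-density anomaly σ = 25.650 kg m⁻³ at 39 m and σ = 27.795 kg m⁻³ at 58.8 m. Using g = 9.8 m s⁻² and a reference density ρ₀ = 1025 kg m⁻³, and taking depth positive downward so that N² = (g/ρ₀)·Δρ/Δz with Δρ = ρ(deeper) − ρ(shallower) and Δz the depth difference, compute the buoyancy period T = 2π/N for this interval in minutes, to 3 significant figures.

3.25 min

Δρ = 1027.795 − 1025.650 = 2.145 kg m⁻³ over Δz = 58.8 − 39 = 19.8 m.
N² = (9.8/1025) × (2.145/19.8) = 1.0358 × 10⁻³ s⁻².
N = √(1.0358 × 10⁻³) = 0.032184 rad s⁻¹, so T = 2π/N = 195.23 s = 3.2538 min ≈ 3.25 min.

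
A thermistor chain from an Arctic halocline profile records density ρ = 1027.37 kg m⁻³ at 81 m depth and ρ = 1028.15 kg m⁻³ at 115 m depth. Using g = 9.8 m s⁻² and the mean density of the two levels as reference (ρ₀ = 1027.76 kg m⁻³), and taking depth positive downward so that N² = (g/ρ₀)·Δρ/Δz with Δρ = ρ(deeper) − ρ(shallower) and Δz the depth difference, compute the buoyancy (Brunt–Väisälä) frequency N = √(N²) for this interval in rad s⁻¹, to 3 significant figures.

0.0148 rad s⁻¹

Δρ = 1028.15 − 1027.37 = 0.78 kg m⁻³ over Δz = 115 − 81 = 34 m.
N² = (9.8/1027.76) × (0.78/34) = 2.1875 × 10⁻⁴ s⁻².
N = √(2.1875 × 10⁻⁴) = 0.014790 rad s⁻¹ ≈ 0.0148 rad s⁻¹.
Since Δρ > 0 the layer is stably stratified.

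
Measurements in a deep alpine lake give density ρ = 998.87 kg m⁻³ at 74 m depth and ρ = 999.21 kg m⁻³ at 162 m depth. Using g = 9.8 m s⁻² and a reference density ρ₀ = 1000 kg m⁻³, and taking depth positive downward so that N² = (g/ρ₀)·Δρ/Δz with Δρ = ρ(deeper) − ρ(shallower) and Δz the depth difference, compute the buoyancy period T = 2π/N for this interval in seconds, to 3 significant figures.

1.02 × 10³ s

Δρ = 999.21 − 998.87 = 0.34 kg m⁻³ over Δz = 162 − 74 = 88 m.
N² = (9.8/1000) × (0.34/88) = 3.7864 × 10⁻⁵ s⁻².
N = √(3.7864 × 10⁻⁵) = 6.1534 × 10⁻³ rad s⁻¹, so T = 2π/N = 1.0211 × 10³ s ≈ 1.02 × 10³ s.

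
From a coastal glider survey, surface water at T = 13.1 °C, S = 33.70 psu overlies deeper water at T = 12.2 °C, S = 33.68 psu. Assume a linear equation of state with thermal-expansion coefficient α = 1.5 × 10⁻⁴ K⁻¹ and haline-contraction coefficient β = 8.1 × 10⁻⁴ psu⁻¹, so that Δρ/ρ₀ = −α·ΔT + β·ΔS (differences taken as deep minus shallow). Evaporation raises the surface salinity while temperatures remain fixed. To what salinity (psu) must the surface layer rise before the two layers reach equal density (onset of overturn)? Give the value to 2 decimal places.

33.85 psu

Neutral buoyancy requires −α(T_deep − T_surf) + β(S_deep − S_surf′) = 0.
S_surf′ = S_deep − (α/β)·ΔT = 33.68 − (1.5 × 10⁻⁴/8.1 × 10⁻⁴)·(-0.9) = 33.8467 psu.
Increase required: 33.8467 − 33.70 = 0.1467 psu.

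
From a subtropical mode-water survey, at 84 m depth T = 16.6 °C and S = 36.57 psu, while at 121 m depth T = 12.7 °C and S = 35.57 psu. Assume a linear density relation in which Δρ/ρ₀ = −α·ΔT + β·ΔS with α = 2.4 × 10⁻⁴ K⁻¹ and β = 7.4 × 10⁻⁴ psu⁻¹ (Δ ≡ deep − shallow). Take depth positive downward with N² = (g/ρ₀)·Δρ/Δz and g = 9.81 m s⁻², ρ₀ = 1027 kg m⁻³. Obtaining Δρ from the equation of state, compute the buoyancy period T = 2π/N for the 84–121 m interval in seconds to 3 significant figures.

872 s

ΔT = -3.9 K, ΔS = -1.00 psu (deep − shallow).
Δρ/ρ₀ = −αΔT + βΔS = 9.36 × 10⁻⁴ − 7.40 × 10⁻⁴ = 1.96 × 10⁻⁴, so Δρ ≈ 0.2013 kg m⁻³.
N² = (g/ρ₀)·Δρ/Δz = g·(Δρ/ρ₀)/Δz = 9.81 × 1.96 × 10⁻⁴ / 37 = 5.1966 × 10⁻⁵ s⁻².
N = √(5.1966 × 10⁻⁵) = 7.2087 × 10⁻³ rad s⁻¹ → T = 2π/N = 871.61 s ≈ 872 s.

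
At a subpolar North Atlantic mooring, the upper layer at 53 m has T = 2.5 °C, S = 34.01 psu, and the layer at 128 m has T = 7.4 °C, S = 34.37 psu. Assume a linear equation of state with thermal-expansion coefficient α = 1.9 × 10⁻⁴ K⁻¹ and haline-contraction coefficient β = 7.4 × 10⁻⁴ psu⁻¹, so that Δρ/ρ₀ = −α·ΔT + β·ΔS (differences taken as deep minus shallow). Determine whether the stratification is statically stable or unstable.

unstable

ΔT = 7.4 − 2.5 = +4.9 K and ΔS = 34.37 − 34.01 = +0.36 psu (deep − shallow).
−αΔT = -9.31 × 10⁻⁴; βΔS = 2.664 × 10⁻⁴; sum Δρ/ρ₀ = -6.646 × 10⁻⁴.
Δρ/ρ₀ < 0, so Δρ < 0: deeper water is lighter → statically unstable; the column would overturn.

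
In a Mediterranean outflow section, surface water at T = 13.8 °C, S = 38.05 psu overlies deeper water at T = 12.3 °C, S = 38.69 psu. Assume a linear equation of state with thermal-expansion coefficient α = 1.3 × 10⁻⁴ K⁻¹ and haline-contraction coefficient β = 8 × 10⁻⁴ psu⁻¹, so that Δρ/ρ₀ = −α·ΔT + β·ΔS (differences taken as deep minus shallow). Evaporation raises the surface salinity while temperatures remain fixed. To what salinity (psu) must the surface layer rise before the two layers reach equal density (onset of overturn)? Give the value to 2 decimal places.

Neutral buoyancy requires −α(T_deep − T_surf) + β(S_deep − S_surf′) = 0.
S_surf′ = S_deep − (α/β)·ΔT = 38.69 − (1.3 × 10⁻⁴/8 × 10⁻⁴)·(-1.5) = 38.9337 psu.
Increase required: 38.9337 − 38.05 = 0.8837 psu.

38.93 psu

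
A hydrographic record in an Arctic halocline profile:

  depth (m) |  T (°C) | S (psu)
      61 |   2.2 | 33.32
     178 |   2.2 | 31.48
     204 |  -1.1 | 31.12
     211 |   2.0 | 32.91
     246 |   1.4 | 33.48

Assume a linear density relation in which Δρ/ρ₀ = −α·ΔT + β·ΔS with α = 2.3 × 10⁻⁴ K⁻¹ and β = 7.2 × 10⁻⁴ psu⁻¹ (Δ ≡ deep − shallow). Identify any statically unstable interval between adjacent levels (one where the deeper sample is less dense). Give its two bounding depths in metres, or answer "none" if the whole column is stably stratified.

61–178 m

Evaluate Δρ/ρ₀ = −αΔT + βΔS across each adjacent pair:
  61–178 m: −αΔT+βΔS = −(2.3 × 10⁻⁴)(+0.0)+(7.2 × 10⁻⁴)(-1.84) = -1.3 × 10⁻³ → UNSTABLE
  178–204 m: −αΔT+βΔS = −(2.3 × 10⁻⁴)(-3.3)+(7.2 × 10⁻⁴)(-0.36) = 5.0 × 10⁻⁴ → stable
  204–211 m: −αΔT+βΔS = −(2.3 × 10⁻⁴)(+3.1)+(7.2 × 10⁻⁴)(+1.79) = 5.8 × 10⁻⁴ → stable
  211–246 m: −αΔT+βΔS = −(2.3 × 10⁻⁴)(-0.6)+(7.2 × 10⁻⁴)(+0.57) = 5.5 × 10⁻⁴ → stable
The 61–178 m interval has Δρ < 0: lighter water underlies denser water.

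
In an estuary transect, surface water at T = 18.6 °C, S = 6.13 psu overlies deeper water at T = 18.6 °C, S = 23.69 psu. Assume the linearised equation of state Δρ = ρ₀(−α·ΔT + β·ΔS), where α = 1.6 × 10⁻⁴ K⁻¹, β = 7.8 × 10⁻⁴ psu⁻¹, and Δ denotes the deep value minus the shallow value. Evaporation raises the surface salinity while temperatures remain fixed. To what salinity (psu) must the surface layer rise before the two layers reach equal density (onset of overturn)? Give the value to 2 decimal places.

Neutral buoyancy requires −α(T_deep − T_surf) + β(S_deep − S_surf′) = 0.
S_surf′ = S_deep − (α/β)·ΔT = 23.69 − (1.6 × 10⁻⁴/7.8 × 10⁻⁴)·(+0.0) = 23.6900 psu.
Increase required: 23.6900 − 6.13 = 17.5600 psu.

23.69 psu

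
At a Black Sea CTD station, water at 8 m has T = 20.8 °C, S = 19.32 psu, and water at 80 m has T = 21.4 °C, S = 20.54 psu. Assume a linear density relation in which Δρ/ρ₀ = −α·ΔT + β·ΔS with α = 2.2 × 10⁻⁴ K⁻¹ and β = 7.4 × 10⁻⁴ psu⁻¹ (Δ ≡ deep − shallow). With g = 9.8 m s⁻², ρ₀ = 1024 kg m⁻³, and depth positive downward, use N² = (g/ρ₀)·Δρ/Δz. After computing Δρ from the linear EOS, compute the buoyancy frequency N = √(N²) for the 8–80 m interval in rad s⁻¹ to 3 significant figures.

0.0102 rad s⁻¹

ΔT = +0.6 K, ΔS = +1.22 psu (deep − shallow).
Δρ/ρ₀ = −αΔT + βΔS = -1.32 × 10⁻⁴ + 9.028 × 10⁻⁴ = 7.708 × 10⁻⁴, so Δρ ≈ 0.7893 kg m⁻³.
N² = (g/ρ₀)·Δρ/Δz = g·(Δρ/ρ₀)/Δz = 9.8 × 7.708 × 10⁻⁴ / 72 = 1.0491 × 10⁻⁴ s⁻².
N = √(1.0491 × 10⁻⁴) = 0.010243 rad s⁻¹ ≈ 0.0102 rad s⁻¹.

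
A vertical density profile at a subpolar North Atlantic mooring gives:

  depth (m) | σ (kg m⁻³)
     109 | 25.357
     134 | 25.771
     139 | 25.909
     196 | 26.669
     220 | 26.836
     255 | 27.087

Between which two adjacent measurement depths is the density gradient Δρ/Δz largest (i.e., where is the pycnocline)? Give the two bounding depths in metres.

134–139 m

Compute the density gradient over each adjacent pair:
  109–134 m: Δρ/Δz = 0.414/25 = 0.017 kg m⁻⁴
  134–139 m: Δρ/Δz = 0.138/5 = 0.028 kg m⁻⁴
  139–196 m: Δρ/Δz = 0.760/57 = 0.013 kg m⁻⁴
  196–220 m: Δρ/Δz = 0.167/24 = 7.0 × 10⁻³ kg m⁻⁴
  220–255 m: Δρ/Δz = 0.251/35 = 7.2 × 10⁻³ kg m⁻⁴
The largest gradient is in the 134–139 m interval — the pycnocline.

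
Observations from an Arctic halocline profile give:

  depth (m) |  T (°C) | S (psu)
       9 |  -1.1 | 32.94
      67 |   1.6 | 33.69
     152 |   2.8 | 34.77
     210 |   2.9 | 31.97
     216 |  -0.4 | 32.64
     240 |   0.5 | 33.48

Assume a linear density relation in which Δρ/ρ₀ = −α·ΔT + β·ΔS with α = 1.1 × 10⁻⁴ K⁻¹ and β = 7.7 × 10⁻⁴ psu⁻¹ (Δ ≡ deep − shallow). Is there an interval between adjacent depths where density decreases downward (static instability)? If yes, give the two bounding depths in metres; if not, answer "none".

152–210 m

Evaluate Δρ/ρ₀ = −αΔT + βΔS across each adjacent pair:
  9–67 m: −αΔT+βΔS = −(1.1 × 10⁻⁴)(+2.7)+(7.7 × 10⁻⁴)(+0.75) = 2.8 × 10⁻⁴ → stable
  67–152 m: −αΔT+βΔS = −(1.1 × 10⁻⁴)(+1.2)+(7.7 × 10⁻⁴)(+1.08) = 7.0 × 10⁻⁴ → stable
  152–210 m: −αΔT+βΔS = −(1.1 × 10⁻⁴)(+0.1)+(7.7 × 10⁻⁴)(-2.80) = -2.2 × 10⁻³ → UNSTABLE
  210–216 m: −αΔT+βΔS = −(1.1 × 10⁻⁴)(-3.3)+(7.7 × 10⁻⁴)(+0.67) = 8.8 × 10⁻⁴ → stable
  216–240 m: −αΔT+βΔS = −(1.1 × 10⁻⁴)(+0.9)+(7.7 × 10⁻⁴)(+0.84) = 5.5 × 10⁻⁴ → stable
The 152–210 m interval has Δρ < 0: lighter water underlies denser water.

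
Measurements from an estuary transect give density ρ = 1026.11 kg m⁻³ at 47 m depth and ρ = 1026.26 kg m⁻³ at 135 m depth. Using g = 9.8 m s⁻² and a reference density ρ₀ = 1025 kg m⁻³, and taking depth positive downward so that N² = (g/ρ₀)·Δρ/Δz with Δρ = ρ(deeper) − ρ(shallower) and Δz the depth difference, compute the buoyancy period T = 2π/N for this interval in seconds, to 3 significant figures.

1.56 × 10³ s

Δρ = 1026.26 − 1026.11 = 0.15 kg m⁻³ over Δz = 135 − 47 = 88 m.
N² = (9.8/1025) × (0.15/88) = 1.6297 × 10⁻⁵ s⁻².
N = √(1.6297 × 10⁻⁵) = 4.0370 × 10⁻³ rad s⁻¹, so T = 2π/N = 1.5564 × 10³ s ≈ 1.56 × 10³ s.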